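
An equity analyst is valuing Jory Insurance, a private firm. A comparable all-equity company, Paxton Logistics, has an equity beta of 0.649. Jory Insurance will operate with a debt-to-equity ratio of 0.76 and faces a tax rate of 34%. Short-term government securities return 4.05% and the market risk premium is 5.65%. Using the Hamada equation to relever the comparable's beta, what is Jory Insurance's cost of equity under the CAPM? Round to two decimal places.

9.56%

β_L = β_U × [1 + (1 − t)(D/E)] = 0.649 × [1 + (1 − 0.34) × 0.76]
    = 0.649 × [1 + 0.66 × 0.76] = 0.649 × 1.5016 = 0.9745
E(R) = R_f + β_L × MRP = 4.05% + 0.9745 × 5.65% = 9.56%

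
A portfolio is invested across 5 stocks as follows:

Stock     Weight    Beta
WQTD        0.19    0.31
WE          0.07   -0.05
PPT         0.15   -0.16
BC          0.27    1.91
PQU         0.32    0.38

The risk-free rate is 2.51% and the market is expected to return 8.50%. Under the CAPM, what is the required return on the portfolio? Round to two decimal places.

β_P = Σ w_i β_i = 0.19×0.31 + 0.07×-0.05 + 0.15×-0.16 + 0.27×1.91 + 0.32×0.38 = 0.6687
MRP = 8.50% − 2.51% = 5.99%
E(R_P) = R_f + β_P × MRP = 2.51% + 0.6687 × 5.99% = 6.52%

6.52%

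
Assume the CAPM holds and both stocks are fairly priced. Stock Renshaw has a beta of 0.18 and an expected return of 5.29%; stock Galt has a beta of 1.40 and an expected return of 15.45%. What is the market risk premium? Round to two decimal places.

Both satisfy E(R) = R_f + β·MRP, so the slope of the SML is
MRP = (15.45% − 5.29%) / (1.40 − 0.18) = 10.16% / 1.22 = 8.3279%

8.33%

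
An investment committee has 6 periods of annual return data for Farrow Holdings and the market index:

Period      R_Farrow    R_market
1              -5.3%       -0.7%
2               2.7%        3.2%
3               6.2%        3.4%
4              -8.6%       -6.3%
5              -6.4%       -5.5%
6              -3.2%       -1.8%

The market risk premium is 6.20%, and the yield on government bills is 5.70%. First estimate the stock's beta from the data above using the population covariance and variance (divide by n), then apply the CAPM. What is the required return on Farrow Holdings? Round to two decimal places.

Mean R_i = (-5.3 + 2.7 + 6.2 − 8.6 − 6.4 − 3.2) / 6 = -2.4333%
Mean R_m = (-0.7 + 3.2 + 3.4 − 6.3 − 5.5 − 1.8) / 6 = -1.2833%
Σ(R_i − R̄_i)(R_m − R̄_m) = 109.8333  ⇒  Cov = 109.8333 / 6 = 18.3056
Σ(R_m − R̄_m)² = 85.5883  ⇒  Var(R_m) = 85.5883 / 6 = 14.2647
β = Cov / Var(R_m) = 18.3056 / 14.2647 = 1.2833
E(R) = R_f + β × MRP = 5.70% + 1.2833 × 6.20% = 13.66%

13.66%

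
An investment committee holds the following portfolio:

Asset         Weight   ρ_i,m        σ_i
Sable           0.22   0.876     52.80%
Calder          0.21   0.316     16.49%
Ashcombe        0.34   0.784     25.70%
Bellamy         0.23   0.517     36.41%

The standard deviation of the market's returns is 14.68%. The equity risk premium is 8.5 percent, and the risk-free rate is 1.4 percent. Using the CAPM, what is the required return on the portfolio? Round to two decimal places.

β_Sable = 0.876 × 52.80% / 14.68% = 3.1507
β_Calder = 0.316 × 16.49% / 14.68% = 0.3550
β_Ashcombe = 0.784 × 25.70% / 14.68% = 1.3725
β_Bellamy = 0.517 × 36.41% / 14.68% = 1.2823
β_P = Σ w_i β_i = 0.22×3.1507 + 0.21×0.3550 + 0.34×1.3725 + 0.23×1.2823 = 1.5293
E(R_P) = R_f + β_P × MRP = 1.4% + 1.5293 × 8.5% = 14.40%

14.40%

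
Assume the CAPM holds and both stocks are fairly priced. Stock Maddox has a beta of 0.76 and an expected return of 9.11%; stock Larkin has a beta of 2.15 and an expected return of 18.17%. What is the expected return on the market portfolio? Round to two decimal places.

Both satisfy E(R) = R_f + β·MRP, so the slope of the SML is
MRP = (18.17% − 9.11%) / (2.15 − 0.76) = 9.06% / 1.39 = 6.5180%
R_f = E(R_Maddox) − β_Maddox·MRP = 9.11% − 0.76 × 6.5180% = 4.1563%
E(R_m) = R_f + MRP = 4.1563% + 6.5180% = 10.67%

10.67%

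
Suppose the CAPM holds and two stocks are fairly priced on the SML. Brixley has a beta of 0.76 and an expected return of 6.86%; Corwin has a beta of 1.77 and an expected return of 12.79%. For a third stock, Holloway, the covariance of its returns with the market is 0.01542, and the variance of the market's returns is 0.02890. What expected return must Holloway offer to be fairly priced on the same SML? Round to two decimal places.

5.53%

MRP = (12.79% − 6.86%) / (1.77 − 0.76) = 5.8713%
R_f = 6.86% − 0.76 × 5.8713% = 2.3978%
β_Holloway = Cov / Var(R_m) = 0.01542 / 0.02890 = 0.5336
E(R_Holloway) = R_f + β × MRP = 2.3978% + 0.5336 × 5.8713% = 5.53%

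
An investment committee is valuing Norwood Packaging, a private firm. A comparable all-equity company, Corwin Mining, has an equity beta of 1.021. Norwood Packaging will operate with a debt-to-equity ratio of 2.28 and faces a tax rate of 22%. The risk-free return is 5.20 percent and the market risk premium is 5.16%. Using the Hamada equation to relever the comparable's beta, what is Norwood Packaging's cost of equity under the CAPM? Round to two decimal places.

β_L = β_U × [1 + (1 − t)(D/E)] = 1.021 × [1 + (1 − 0.22) × 2.28]
    = 1.021 × [1 + 0.78 × 2.28] = 1.021 × 2.7784 = 2.8367
E(R) = R_f + β_L × MRP = 5.20% + 2.8367 × 5.16% = 19.84%

19.84%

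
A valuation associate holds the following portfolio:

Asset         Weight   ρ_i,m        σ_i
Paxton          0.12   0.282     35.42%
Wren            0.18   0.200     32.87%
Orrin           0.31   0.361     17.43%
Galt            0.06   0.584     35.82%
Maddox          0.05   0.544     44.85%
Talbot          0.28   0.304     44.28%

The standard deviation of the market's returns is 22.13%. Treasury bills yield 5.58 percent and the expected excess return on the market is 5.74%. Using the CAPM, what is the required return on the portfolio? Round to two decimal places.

8.32%

β_Paxton = 0.282 × 35.42% / 22.13% = 0.4514
β_Wren = 0.200 × 32.87% / 22.13% = 0.2971
β_Orrin = 0.361 × 17.43% / 22.13% = 0.2843
β_Galt = 0.584 × 35.82% / 22.13% = 0.9453
β_Maddox = 0.544 × 44.85% / 22.13% = 1.1025
β_Talbot = 0.304 × 44.28% / 22.13% = 0.6083
β_P = Σ w_i β_i = 0.12×0.4514 + 0.18×0.2971 + 0.31×0.2843 + 0.06×0.9453 + 0.05×1.1025 + 0.28×0.6083 = 0.4779
E(R_P) = R_f + β_P × MRP = 5.58% + 0.4779 × 5.74% = 8.32%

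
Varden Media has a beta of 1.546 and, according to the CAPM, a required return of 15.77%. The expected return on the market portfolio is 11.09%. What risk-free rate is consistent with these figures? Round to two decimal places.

E(R) = R_f + β(E(R_m) − R_f) = R_f(1 − β) + β·E(R_m)
15.77% = R_f × (1 − 1.546) + 1.546 × 11.09%
15.77% = R_f × -0.546 + 17.14514%
R_f = (15.77% − 17.14514%) / -0.546 = 2.52%

2.52%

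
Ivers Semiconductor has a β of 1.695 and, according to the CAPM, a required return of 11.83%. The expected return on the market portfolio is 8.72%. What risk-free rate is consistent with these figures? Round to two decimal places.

E(R) = R_f + β(E(R_m) − R_f) = R_f(1 − β) + β·E(R_m)
11.83% = R_f × (1 − 1.695) + 1.695 × 8.72%
11.83% = R_f × -0.695 + 14.78040%
R_f = (11.83% − 14.78040%) / -0.695 = 4.25%

4.25%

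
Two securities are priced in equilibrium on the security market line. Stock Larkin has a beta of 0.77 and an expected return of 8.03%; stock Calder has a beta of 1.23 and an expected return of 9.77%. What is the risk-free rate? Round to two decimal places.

Both satisfy E(R) = R_f + β·MRP, so the slope of the SML is
MRP = (9.77% − 8.03%) / (1.23 − 0.77) = 1.74% / 0.46 = 3.7826%
R_f = E(R_Larkin) − β_Larkin·MRP = 8.03% − 0.77 × 3.7826% = 5.1174%

5.12%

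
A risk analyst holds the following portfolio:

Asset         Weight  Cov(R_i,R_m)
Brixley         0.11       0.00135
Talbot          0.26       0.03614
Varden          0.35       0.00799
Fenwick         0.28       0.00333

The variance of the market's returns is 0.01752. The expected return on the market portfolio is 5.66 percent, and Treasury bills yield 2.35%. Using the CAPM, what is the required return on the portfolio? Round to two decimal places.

β_Brixley = 0.00135 / 0.01752 = 0.0771
β_Talbot = 0.03614 / 0.01752 = 2.0628
β_Varden = 0.00799 / 0.01752 = 0.4561
β_Fenwick = 0.00333 / 0.01752 = 0.1901
β_P = Σ w_i β_i = 0.11×0.0771 + 0.26×2.0628 + 0.35×0.4561 + 0.28×0.1901 = 0.7577
MRP = 5.66% − 2.35% = 3.31%
E(R_P) = R_f + β_P × MRP = 2.35% + 0.7577 × 3.31% = 4.86%

4.86%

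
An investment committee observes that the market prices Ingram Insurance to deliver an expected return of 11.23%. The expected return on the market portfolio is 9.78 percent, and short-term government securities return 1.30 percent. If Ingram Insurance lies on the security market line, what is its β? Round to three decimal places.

MRP = 9.78% − 1.30% = 8.48%
β = (E(R) − R_f) / MRP = (11.23% − 1.30%) / 8.48% = 9.93% / 8.48% = 1.171

1.171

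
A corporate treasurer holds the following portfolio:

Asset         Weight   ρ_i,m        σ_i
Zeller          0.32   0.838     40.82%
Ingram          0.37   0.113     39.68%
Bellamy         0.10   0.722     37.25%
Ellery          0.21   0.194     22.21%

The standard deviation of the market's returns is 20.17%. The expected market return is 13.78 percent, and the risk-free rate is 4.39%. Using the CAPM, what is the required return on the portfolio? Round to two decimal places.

β_Zeller = 0.838 × 40.82% / 20.17% = 1.6959
β_Ingram = 0.113 × 39.68% / 20.17% = 0.2223
β_Bellamy = 0.722 × 37.25% / 20.17% = 1.3334
β_Ellery = 0.194 × 22.21% / 20.17% = 0.2136
β_P = Σ w_i β_i = 0.32×1.6959 + 0.37×0.2223 + 0.10×1.3334 + 0.21×0.2136 = 0.8031
MRP = 13.78% − 4.39% = 9.39%
E(R_P) = R_f + β_P × MRP = 4.39% + 0.8031 × 9.39% = 11.93%

11.93%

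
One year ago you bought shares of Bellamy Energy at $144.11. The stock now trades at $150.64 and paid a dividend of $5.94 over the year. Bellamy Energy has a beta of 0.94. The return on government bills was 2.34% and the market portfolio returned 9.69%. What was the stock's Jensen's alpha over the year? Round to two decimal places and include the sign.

-0.60%

Realised HPR = (P1 + D1 − P0) / P0 = (150.64 + 5.94 − 144.11) / 144.11 = 12.47 / 144.11 = 8.6531%
MRP = 9.69% − 2.34% = 7.35%
CAPM required = R_f + β·MRP = 2.34% + 0.94 × 7.35% = 9.2490%
α = realised − required = 8.6531% − 9.2490% = -0.60%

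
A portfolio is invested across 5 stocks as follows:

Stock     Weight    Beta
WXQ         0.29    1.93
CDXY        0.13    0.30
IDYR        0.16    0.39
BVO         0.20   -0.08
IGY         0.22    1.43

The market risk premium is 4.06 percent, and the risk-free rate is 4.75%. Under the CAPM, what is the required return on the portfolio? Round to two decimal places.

8.65%

β_P = Σ w_i β_i = 0.29×1.93 + 0.13×0.30 + 0.16×0.39 + 0.20×-0.08 + 0.22×1.43 = 0.9597
E(R_P) = R_f + β_P × MRP = 4.75% + 0.9597 × 4.06% = 8.65%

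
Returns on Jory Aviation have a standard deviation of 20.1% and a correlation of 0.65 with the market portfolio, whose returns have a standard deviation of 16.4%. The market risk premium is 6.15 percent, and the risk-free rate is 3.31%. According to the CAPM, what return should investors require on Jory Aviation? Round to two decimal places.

β = ρ × σ_i / σ_m = 0.65 × 20.1% / 16.4% = 0.7966
E(R) = 3.31% + 0.7966 × 6.15% = 8.21%

8.21%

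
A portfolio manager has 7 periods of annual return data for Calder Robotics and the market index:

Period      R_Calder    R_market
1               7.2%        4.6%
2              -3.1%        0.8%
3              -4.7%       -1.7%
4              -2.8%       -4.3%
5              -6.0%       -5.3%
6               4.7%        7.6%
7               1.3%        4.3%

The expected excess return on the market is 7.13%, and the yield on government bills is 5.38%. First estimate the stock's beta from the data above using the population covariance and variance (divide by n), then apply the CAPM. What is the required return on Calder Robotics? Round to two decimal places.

11.72%

Mean R_i = (7.2 − 3.1 − 4.7 − 2.8 − 6.0 + 4.7 + 1.3) / 7 = -0.4857%
Mean R_m = (4.6 + 0.8 − 1.7 − 4.3 − 5.3 + 7.6 + 4.3) / 7 = 0.8571%
Σ(R_i − R̄_i)(R_m − R̄_m) = 126.6943  ⇒  Cov = 126.6943 / 7 = 18.0992
Σ(R_m − R̄_m)² = 142.3771  ⇒  Var(R_m) = 142.3771 / 7 = 20.3396
β = Cov / Var(R_m) = 18.0992 / 20.3396 = 0.8899
E(R) = R_f + β × MRP = 5.38% + 0.8899 × 7.13% = 11.72%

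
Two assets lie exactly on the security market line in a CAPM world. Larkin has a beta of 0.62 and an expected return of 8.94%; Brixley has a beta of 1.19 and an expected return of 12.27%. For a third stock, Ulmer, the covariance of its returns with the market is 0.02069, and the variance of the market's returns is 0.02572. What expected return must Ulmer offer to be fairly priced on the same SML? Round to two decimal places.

10.02%

MRP = (12.27% − 8.94%) / (1.19 − 0.62) = 5.8421%
R_f = 8.94% − 0.62 × 5.8421% = 5.3179%
β_Ulmer = Cov / Var(R_m) = 0.02069 / 0.02572 = 0.8044
E(R_Ulmer) = R_f + β × MRP = 5.3179% + 0.8044 × 5.8421% = 10.02%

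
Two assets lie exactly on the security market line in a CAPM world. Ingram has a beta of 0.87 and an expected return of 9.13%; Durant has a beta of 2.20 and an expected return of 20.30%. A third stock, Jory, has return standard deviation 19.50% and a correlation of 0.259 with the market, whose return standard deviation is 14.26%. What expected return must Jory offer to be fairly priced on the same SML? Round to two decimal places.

4.80%

MRP = (20.30% − 9.13%) / (2.20 − 0.87) = 8.3985%
R_f = 9.13% − 0.87 × 8.3985% = 1.8233%
β_Jory = ρ·σ_i/σ_m = 0.259 × 19.50 / 14.26 = 0.3542
E(R_Jory) = R_f + β × MRP = 1.8233% + 0.3542 × 8.3985% = 4.80%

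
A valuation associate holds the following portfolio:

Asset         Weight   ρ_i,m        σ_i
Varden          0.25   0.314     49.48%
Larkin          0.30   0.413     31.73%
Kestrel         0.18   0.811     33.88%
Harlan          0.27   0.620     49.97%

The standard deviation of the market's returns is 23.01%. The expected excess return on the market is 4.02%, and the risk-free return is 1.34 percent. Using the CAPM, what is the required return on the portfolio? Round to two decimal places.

β_Varden = 0.314 × 49.48% / 23.01% = 0.6752
β_Larkin = 0.413 × 31.73% / 23.01% = 0.5695
β_Kestrel = 0.811 × 33.88% / 23.01% = 1.1941
β_Harlan = 0.620 × 49.97% / 23.01% = 1.3464
β_P = Σ w_i β_i = 0.25×0.6752 + 0.30×0.5695 + 0.18×1.1941 + 0.27×1.3464 = 0.9181
E(R_P) = R_f + β_P × MRP = 1.34% + 0.9181 × 4.02% = 5.03%

5.03%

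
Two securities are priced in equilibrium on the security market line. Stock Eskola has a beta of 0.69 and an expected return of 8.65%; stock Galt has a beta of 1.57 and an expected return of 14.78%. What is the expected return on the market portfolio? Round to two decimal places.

10.81%

Both satisfy E(R) = R_f + β·MRP, so the slope of the SML is
MRP = (14.78% − 8.65%) / (1.57 − 0.69) = 6.13% / 0.88 = 6.9659%
R_f = E(R_Eskola) − β_Eskola·MRP = 8.65% − 0.69 × 6.9659% = 3.8435%
E(R_m) = R_f + MRP = 3.8435% + 6.9659% = 10.81%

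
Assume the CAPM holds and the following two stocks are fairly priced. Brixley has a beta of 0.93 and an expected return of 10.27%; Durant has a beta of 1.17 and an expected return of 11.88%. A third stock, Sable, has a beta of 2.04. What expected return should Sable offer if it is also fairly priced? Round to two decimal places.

MRP (SML slope) = (11.88% − 10.27%) / (1.17 − 0.93) = 1.61% / 0.24 = 6.7083%
R_f (intercept) = 10.27% − 0.93 × 6.7083% = 4.0313%
E(R_Sable) = R_f + β × MRP = 4.0313% + 2.04 × 6.7083% = 17.72%

17.72%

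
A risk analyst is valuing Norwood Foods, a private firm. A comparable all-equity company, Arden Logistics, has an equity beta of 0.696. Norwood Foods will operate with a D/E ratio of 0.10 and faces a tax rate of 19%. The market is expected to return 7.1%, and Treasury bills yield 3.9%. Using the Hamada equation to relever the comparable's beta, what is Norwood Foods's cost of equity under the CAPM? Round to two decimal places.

6.31%

β_L = β_U × [1 + (1 − t)(D/E)] = 0.696 × [1 + (1 − 0.19) × 0.10]
    = 0.696 × [1 + 0.81 × 0.10] = 0.696 × 1.0810 = 0.7524
MRP = 7.1% − 3.9% = 3.20%
E(R) = R_f + β_L × MRP = 3.9% + 0.7524 × 3.2% = 6.31%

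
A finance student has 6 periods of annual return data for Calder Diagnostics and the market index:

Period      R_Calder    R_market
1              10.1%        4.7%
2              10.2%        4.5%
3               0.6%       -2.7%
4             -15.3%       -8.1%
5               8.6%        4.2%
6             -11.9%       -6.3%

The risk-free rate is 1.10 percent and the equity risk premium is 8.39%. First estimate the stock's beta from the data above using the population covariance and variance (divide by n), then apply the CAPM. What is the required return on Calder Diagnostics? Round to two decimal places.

Mean R_i = (10.1 + 10.2 + 0.6 − 15.3 + 8.6 − 11.9) / 6 = 0.3833%
Mean R_m = (4.7 + 4.5 − 2.7 − 8.1 + 4.2 − 6.3) / 6 = -0.6167%
Σ(R_i − R̄_i)(R_m − R̄_m) = 328.1883  ⇒  Cov = 328.1883 / 6 = 54.6981
Σ(R_m − R̄_m)² = 170.2883  ⇒  Var(R_m) = 170.2883 / 6 = 28.3814
β = Cov / Var(R_m) = 54.6981 / 28.3814 = 1.9273
E(R) = R_f + β × MRP = 1.10% + 1.9273 × 8.39% = 17.27%

17.27%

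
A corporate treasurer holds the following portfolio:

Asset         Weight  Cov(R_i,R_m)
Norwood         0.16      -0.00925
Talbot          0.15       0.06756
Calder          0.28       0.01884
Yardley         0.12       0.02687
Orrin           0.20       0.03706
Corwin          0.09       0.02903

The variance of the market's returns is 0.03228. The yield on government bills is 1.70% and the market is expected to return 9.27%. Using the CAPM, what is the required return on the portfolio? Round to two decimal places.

β_Norwood = -0.00925 / 0.03228 = -0.2866
β_Talbot = 0.06756 / 0.03228 = 2.0929
β_Calder = 0.01884 / 0.03228 = 0.5836
β_Yardley = 0.02687 / 0.03228 = 0.8324
β_Orrin = 0.03706 / 0.03228 = 1.1481
β_Corwin = 0.02903 / 0.03228 = 0.8993
β_P = Σ w_i β_i = 0.16×-0.2866 + 0.15×2.0929 + 0.28×0.5836 + 0.12×0.8324 + 0.20×1.1481 + 0.09×0.8993 = 0.8419
MRP = 9.27% − 1.70% = 7.57%
E(R_P) = R_f + β_P × MRP = 1.70% + 0.8419 × 7.57% = 8.07%

8.07%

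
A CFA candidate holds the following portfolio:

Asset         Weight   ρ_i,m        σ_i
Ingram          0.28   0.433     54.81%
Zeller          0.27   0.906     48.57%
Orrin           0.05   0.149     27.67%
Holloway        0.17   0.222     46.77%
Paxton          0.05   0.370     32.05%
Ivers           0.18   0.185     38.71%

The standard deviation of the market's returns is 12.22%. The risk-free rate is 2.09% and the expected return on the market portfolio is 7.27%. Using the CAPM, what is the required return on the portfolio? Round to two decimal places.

11.58%

β_Ingram = 0.433 × 54.81% / 12.22% = 1.9421
β_Zeller = 0.906 × 48.57% / 12.22% = 3.6010
β_Orrin = 0.149 × 27.67% / 12.22% = 0.3374
β_Holloway = 0.222 × 46.77% / 12.22% = 0.8497
β_Paxton = 0.370 × 32.05% / 12.22% = 0.9704
β_Ivers = 0.185 × 38.71% / 12.22% = 0.5860
β_P = Σ w_i β_i = 0.28×1.9421 + 0.27×3.6010 + 0.05×0.3374 + 0.17×0.8497 + 0.05×0.9704 + 0.18×0.5860 = 1.8314
MRP = 7.27% − 2.09% = 5.18%
E(R_P) = R_f + β_P × MRP = 2.09% + 1.8314 × 5.18% = 11.58%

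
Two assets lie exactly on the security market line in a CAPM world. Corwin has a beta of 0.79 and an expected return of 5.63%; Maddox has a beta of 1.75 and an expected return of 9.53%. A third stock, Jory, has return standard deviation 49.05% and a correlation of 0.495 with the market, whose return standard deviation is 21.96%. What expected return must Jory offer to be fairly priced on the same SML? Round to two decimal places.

6.91%

MRP = (9.53% − 5.63%) / (1.75 − 0.79) = 4.0625%
R_f = 5.63% − 0.79 × 4.0625% = 2.4206%
β_Jory = ρ·σ_i/σ_m = 0.495 × 49.05 / 21.96 = 1.1056
E(R_Jory) = R_f + β × MRP = 2.4206% + 1.1056 × 4.0625% = 6.91%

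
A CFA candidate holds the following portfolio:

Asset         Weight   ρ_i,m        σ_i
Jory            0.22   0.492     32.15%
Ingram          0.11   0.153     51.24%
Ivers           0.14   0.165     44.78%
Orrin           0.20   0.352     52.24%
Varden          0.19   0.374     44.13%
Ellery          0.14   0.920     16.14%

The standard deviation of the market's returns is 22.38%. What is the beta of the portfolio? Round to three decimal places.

0.638

β_Jory = 0.492 × 32.15% / 22.38% = 0.7068
β_Ingram = 0.153 × 51.24% / 22.38% = 0.3503
β_Ivers = 0.165 × 44.78% / 22.38% = 0.3301
β_Orrin = 0.352 × 52.24% / 22.38% = 0.8216
β_Varden = 0.374 × 44.13% / 22.38% = 0.7375
β_Ellery = 0.920 × 16.14% / 22.38% = 0.6635
β_P = Σ w_i β_i = 0.22×0.7068 + 0.11×0.3503 + 0.14×0.3301 + 0.20×0.8216 + 0.19×0.7375 + 0.14×0.6635 = 0.6376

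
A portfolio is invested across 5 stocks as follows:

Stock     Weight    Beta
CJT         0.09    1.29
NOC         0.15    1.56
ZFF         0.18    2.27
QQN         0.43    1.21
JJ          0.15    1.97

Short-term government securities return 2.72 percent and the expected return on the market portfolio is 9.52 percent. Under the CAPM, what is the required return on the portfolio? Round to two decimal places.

13.43%

β_P = Σ w_i β_i = 0.09×1.29 + 0.15×1.56 + 0.18×2.27 + 0.43×1.21 + 0.15×1.97 = 1.5745
MRP = 9.52% − 2.72% = 6.80%
E(R_P) = R_f + β_P × MRP = 2.72% + 1.5745 × 6.80% = 13.43%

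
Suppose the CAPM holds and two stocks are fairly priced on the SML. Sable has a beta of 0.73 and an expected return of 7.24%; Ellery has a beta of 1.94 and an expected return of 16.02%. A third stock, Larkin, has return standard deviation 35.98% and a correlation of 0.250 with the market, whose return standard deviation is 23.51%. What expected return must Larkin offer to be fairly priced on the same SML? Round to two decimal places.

4.72%

MRP = (16.02% − 7.24%) / (1.94 − 0.73) = 7.2562%
R_f = 7.24% − 0.73 × 7.2562% = 1.9430%
β_Larkin = ρ·σ_i/σ_m = 0.250 × 35.98 / 23.51 = 0.3826
E(R_Larkin) = R_f + β × MRP = 1.9430% + 0.3826 × 7.2562% = 4.72%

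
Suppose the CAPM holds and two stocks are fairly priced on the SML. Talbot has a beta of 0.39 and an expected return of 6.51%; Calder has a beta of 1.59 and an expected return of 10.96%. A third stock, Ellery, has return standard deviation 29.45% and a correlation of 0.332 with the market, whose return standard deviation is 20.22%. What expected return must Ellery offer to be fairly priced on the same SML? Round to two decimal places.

MRP = (10.96% − 6.51%) / (1.59 − 0.39) = 3.7083%
R_f = 6.51% − 0.39 × 3.7083% = 5.0638%
β_Ellery = ρ·σ_i/σ_m = 0.332 × 29.45 / 20.22 = 0.4836
E(R_Ellery) = R_f + β × MRP = 5.0638% + 0.4836 × 3.7083% = 6.86%

6.86%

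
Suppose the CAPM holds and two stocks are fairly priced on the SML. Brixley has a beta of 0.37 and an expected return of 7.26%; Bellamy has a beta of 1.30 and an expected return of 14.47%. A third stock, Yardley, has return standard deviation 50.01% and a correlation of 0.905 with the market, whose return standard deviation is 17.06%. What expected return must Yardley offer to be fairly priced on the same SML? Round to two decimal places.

MRP = (14.47% − 7.26%) / (1.30 − 0.37) = 7.7527%
R_f = 7.26% − 0.37 × 7.7527% = 4.3915%
β_Yardley = ρ·σ_i/σ_m = 0.905 × 50.01 / 17.06 = 2.6529
E(R_Yardley) = R_f + β × MRP = 4.3915% + 2.6529 × 7.7527% = 24.96%

24.96%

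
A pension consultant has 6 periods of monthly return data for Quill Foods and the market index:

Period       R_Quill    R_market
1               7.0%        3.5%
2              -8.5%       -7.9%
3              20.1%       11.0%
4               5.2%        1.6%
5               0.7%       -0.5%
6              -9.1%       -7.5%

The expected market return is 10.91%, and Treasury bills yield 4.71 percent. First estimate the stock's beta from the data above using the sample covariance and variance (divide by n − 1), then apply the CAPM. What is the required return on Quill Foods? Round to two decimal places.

Mean R_i = (7.0 − 8.5 + 20.1 + 5.2 + 0.7 − 9.1) / 6 = 2.5667%
Mean R_m = (3.5 − 7.9 + 11.0 + 1.6 − 0.5 − 7.5) / 6 = 0.0333%
Σ(R_i − R̄_i)(R_m − R̄_m) = 388.4567  ⇒  Cov = 388.4567 / 5 = 77.6913
Σ(R_m − R̄_m)² = 254.7133  ⇒  Var(R_m) = 254.7133 / 5 = 50.9427
β = Cov / Var(R_m) = 77.6913 / 50.9427 = 1.5251
MRP = 10.91% − 4.71% = 6.20%
E(R) = R_f + β × MRP = 4.71% + 1.5251 × 6.20% = 14.17%

14.17%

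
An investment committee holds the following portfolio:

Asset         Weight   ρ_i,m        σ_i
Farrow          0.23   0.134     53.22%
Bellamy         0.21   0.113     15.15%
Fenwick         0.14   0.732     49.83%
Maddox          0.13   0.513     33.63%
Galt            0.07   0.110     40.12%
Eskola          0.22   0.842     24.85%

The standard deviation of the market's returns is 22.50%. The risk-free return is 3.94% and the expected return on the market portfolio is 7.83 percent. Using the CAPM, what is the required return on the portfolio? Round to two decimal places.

β_Farrow = 0.134 × 53.22% / 22.50% = 0.3170
β_Bellamy = 0.113 × 15.15% / 22.50% = 0.0761
β_Fenwick = 0.732 × 49.83% / 22.50% = 1.6211
β_Maddox = 0.513 × 33.63% / 22.50% = 0.7668
β_Galt = 0.110 × 40.12% / 22.50% = 0.1961
β_Eskola = 0.842 × 24.85% / 22.50% = 0.9299
β_P = Σ w_i β_i = 0.23×0.3170 + 0.21×0.0761 + 0.14×1.6211 + 0.13×0.7668 + 0.07×0.1961 + 0.22×0.9299 = 0.6338
MRP = 7.83% − 3.94% = 3.89%
E(R_P) = R_f + β_P × MRP = 3.94% + 0.6338 × 3.89% = 6.41%

6.41%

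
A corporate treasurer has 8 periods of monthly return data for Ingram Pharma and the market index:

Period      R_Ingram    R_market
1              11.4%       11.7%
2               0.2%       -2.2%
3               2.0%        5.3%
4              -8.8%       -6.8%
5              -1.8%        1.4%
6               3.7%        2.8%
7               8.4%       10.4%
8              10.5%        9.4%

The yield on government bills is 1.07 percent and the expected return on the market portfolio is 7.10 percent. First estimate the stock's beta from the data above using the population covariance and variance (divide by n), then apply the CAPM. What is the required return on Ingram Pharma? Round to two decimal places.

Mean R_i = (11.4 + 0.2 + 2.0 − 8.8 − 1.8 + 3.7 + 8.4 + 10.5) / 8 = 3.2000%
Mean R_m = (11.7 − 2.2 + 5.3 − 6.8 + 1.4 + 2.8 + 10.4 + 9.4) / 8 = 4.0000%
Σ(R_i − R̄_i)(R_m − R̄_m) = 294.8800  ⇒  Cov = 294.8800 / 8 = 36.8600
Σ(R_m − R̄_m)² = 294.3800  ⇒  Var(R_m) = 294.3800 / 8 = 36.7975
β = Cov / Var(R_m) = 36.8600 / 36.7975 = 1.0017
MRP = 7.10% − 1.07% = 6.03%
E(R) = R_f + β × MRP = 1.07% + 1.0017 × 6.03% = 7.11%

7.11%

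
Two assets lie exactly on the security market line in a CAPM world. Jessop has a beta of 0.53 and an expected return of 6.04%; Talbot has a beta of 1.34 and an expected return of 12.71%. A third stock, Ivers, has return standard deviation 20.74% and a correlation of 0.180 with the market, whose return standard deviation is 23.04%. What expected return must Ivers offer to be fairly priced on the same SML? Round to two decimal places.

3.01%

MRP = (12.71% − 6.04%) / (1.34 − 0.53) = 8.2346%
R_f = 6.04% − 0.53 × 8.2346% = 1.6757%
β_Ivers = ρ·σ_i/σ_m = 0.180 × 20.74 / 23.04 = 0.1620
E(R_Ivers) = R_f + β × MRP = 1.6757% + 0.1620 × 8.2346% = 3.01%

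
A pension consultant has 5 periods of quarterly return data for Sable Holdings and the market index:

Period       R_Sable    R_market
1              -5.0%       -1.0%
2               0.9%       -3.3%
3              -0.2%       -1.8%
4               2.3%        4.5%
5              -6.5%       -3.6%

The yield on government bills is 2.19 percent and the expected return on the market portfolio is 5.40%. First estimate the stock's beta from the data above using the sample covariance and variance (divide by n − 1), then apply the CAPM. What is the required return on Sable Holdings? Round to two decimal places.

4.23%

Mean R_i = (-5.0 + 0.9 − 0.2 + 2.3 − 6.5) / 5 = -1.7000%
Mean R_m = (-1.0 − 3.3 − 1.8 + 4.5 − 3.6) / 5 = -1.0400%
Σ(R_i − R̄_i)(R_m − R̄_m) = 27.3000  ⇒  Cov = 27.3000 / 4 = 6.8250
Σ(R_m − R̄_m)² = 42.9320  ⇒  Var(R_m) = 42.9320 / 4 = 10.7330
β = Cov / Var(R_m) = 6.8250 / 10.7330 = 0.6359
MRP = 5.40% − 2.19% = 3.21%
E(R) = R_f + β × MRP = 2.19% + 0.6359 × 3.21% = 4.23%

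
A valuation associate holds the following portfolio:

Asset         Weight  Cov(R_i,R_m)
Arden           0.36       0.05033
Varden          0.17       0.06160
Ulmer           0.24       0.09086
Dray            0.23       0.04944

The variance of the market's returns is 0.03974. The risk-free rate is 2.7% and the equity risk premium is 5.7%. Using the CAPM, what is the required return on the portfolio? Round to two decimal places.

11.56%

β_Arden = 0.05033 / 0.03974 = 1.2665
β_Varden = 0.06160 / 0.03974 = 1.5501
β_Ulmer = 0.09086 / 0.03974 = 2.2864
β_Dray = 0.04944 / 0.03974 = 1.2441
β_P = Σ w_i β_i = 0.36×1.2665 + 0.17×1.5501 + 0.24×2.2864 + 0.23×1.2441 = 1.5543
E(R_P) = R_f + β_P × MRP = 2.7% + 1.5543 × 5.7% = 11.56%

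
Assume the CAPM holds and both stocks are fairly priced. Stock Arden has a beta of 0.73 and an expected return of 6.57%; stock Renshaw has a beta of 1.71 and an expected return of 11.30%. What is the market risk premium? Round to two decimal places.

4.83%

Both satisfy E(R) = R_f + β·MRP, so the slope of the SML is
MRP = (11.30% − 6.57%) / (1.71 − 0.73) = 4.73% / 0.98 = 4.8265%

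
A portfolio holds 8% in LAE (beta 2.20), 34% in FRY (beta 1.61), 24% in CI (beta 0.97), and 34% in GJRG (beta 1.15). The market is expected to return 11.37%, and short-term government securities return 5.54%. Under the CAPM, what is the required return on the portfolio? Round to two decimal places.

13.39%

β_P = Σ w_i β_i = 0.08×2.20 + 0.34×1.61 + 0.24×0.97 + 0.34×1.15 = 1.3472
MRP = 11.37% − 5.54% = 5.83%
E(R_P) = R_f + β_P × MRP = 5.54% + 1.3472 × 5.83% = 13.39%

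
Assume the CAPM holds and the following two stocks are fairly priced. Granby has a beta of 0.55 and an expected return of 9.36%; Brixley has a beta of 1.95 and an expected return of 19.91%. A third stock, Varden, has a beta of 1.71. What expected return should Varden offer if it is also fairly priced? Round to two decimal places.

MRP (SML slope) = (19.91% − 9.36%) / (1.95 − 0.55) = 10.55% / 1.40 = 7.5357%
R_f (intercept) = 9.36% − 0.55 × 7.5357% = 5.2154%
E(R_Varden) = R_f + β × MRP = 5.2154% + 1.71 × 7.5357% = 18.10%

18.10%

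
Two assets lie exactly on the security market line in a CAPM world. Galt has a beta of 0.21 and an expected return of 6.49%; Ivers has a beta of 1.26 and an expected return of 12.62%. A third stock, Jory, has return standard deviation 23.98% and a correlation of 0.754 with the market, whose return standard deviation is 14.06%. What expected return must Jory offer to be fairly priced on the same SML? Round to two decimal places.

12.77%

MRP = (12.62% − 6.49%) / (1.26 − 0.21) = 5.8381%
R_f = 6.49% − 0.21 × 5.8381% = 5.2640%
β_Jory = ρ·σ_i/σ_m = 0.754 × 23.98 / 14.06 = 1.2860
E(R_Jory) = R_f + β × MRP = 5.2640% + 1.2860 × 5.8381% = 12.77%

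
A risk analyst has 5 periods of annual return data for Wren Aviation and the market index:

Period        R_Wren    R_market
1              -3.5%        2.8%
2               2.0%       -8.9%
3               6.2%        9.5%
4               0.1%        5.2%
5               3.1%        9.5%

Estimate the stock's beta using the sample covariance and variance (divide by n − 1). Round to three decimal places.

Mean R_i = (-3.5 + 2.0 + 6.2 + 0.1 + 3.1) / 5 = 1.5800%
Mean R_m = (2.8 − 8.9 + 9.5 + 5.2 + 9.5) / 5 = 3.6200%
Σ(R_i − R̄_i)(R_m − R̄_m) = 32.6720  ⇒  Cov = 32.6720 / 4 = 8.1680
Σ(R_m − R̄_m)² = 229.0680  ⇒  Var(R_m) = 229.0680 / 4 = 57.2670
β = Cov / Var(R_m) = 8.1680 / 57.2670 = 0.1426

0.143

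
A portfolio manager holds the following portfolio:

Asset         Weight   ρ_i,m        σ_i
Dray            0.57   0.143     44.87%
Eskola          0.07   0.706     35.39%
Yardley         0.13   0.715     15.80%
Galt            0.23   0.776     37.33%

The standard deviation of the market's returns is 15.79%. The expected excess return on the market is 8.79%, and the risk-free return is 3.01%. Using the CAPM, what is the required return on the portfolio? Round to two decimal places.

10.55%

β_Dray = 0.143 × 44.87% / 15.79% = 0.4064
β_Eskola = 0.706 × 35.39% / 15.79% = 1.5824
β_Yardley = 0.715 × 15.80% / 15.79% = 0.7155
β_Galt = 0.776 × 37.33% / 15.79% = 1.8346
β_P = Σ w_i β_i = 0.57×0.4064 + 0.07×1.5824 + 0.13×0.7155 + 0.23×1.8346 = 0.8574
E(R_P) = R_f + β_P × MRP = 3.01% + 0.8574 × 8.79% = 10.55%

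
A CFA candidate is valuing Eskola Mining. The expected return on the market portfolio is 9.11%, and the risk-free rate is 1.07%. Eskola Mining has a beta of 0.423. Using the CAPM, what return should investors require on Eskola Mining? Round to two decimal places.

Market risk premium = E(R_m) − R_f = 9.11% − 1.07% = 8.04%
E(R) = R_f + β × MRP = 1.07% + 0.423 × 8.04% = 4.47%

4.47%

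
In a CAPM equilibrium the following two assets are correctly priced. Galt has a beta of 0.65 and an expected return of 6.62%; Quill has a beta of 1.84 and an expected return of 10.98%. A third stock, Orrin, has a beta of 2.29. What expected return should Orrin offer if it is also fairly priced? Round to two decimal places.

12.63%

MRP (SML slope) = (10.98% − 6.62%) / (1.84 − 0.65) = 4.36% / 1.19 = 3.6639%
R_f (intercept) = 6.62% − 0.65 × 3.6639% = 4.2385%
E(R_Orrin) = R_f + β × MRP = 4.2385% + 2.29 × 3.6639% = 12.63%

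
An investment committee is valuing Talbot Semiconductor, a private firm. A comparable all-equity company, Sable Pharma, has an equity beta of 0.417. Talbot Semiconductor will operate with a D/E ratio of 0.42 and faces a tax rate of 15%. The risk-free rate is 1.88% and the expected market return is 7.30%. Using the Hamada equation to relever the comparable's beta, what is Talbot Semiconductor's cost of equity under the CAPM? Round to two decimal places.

4.95%

β_L = β_U × [1 + (1 − t)(D/E)] = 0.417 × [1 + (1 − 0.15) × 0.42]
    = 0.417 × [1 + 0.85 × 0.42] = 0.417 × 1.3570 = 0.5659
MRP = 7.30% − 1.88% = 5.42%
E(R) = R_f + β_L × MRP = 1.88% + 0.5659 × 5.42% = 4.95%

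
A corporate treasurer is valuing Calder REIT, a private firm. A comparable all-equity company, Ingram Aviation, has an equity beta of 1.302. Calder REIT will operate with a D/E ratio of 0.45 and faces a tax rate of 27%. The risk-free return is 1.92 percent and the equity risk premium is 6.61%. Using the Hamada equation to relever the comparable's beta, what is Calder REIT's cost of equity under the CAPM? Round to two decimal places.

β_L = β_U × [1 + (1 − t)(D/E)] = 1.302 × [1 + (1 − 0.27) × 0.45]
    = 1.302 × [1 + 0.73 × 0.45] = 1.302 × 1.3285 = 1.7297
E(R) = R_f + β_L × MRP = 1.92% + 1.7297 × 6.61% = 13.35%

13.35%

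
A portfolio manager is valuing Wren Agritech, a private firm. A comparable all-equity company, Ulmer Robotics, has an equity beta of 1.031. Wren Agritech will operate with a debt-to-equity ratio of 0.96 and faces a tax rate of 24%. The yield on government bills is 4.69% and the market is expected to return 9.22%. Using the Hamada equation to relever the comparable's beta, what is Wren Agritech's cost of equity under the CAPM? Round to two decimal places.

β_L = β_U × [1 + (1 − t)(D/E)] = 1.031 × [1 + (1 − 0.24) × 0.96]
    = 1.031 × [1 + 0.76 × 0.96] = 1.031 × 1.7296 = 1.7832
MRP = 9.22% − 4.69% = 4.53%
E(R) = R_f + β_L × MRP = 4.69% + 1.7832 × 4.53% = 12.77%

12.77%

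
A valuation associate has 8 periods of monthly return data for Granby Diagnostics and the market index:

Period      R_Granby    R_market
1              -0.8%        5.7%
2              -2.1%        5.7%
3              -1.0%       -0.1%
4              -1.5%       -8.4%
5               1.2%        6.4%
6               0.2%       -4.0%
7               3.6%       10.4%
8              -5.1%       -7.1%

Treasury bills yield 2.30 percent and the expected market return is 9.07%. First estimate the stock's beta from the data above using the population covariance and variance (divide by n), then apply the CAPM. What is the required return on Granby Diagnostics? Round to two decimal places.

Mean R_i = (-0.8 − 2.1 − 1.0 − 1.5 + 1.2 + 0.2 + 3.6 − 5.1) / 8 = -0.6875%
Mean R_m = (5.7 + 5.7 − 0.1 − 8.4 + 6.4 − 4.0 + 10.4 − 7.1) / 8 = 1.0750%
Σ(R_i − R̄_i)(R_m − R̄_m) = 82.6125  ⇒  Cov = 82.6125 / 8 = 10.3266
Σ(R_m − R̄_m)² = 341.8350  ⇒  Var(R_m) = 341.8350 / 8 = 42.7294
β = Cov / Var(R_m) = 10.3266 / 42.7294 = 0.2417
MRP = 9.07% − 2.30% = 6.77%
E(R) = R_f + β × MRP = 2.30% + 0.2417 × 6.77% = 3.94%

3.94%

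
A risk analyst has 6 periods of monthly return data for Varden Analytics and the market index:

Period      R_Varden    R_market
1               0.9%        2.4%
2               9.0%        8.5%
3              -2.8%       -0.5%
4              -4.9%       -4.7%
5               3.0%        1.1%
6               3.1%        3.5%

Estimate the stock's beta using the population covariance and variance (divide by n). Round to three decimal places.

Mean R_i = (0.9 + 9.0 − 2.8 − 4.9 + 3.0 + 3.1) / 6 = 1.3833%
Mean R_m = (2.4 + 8.5 − 0.5 − 4.7 + 1.1 + 3.5) / 6 = 1.7167%
Σ(R_i − R̄_i)(R_m − R̄_m) = 102.9917  ⇒  Cov = 102.9917 / 6 = 17.1653
Σ(R_m − R̄_m)² = 96.1283  ⇒  Var(R_m) = 96.1283 / 6 = 16.0214
β = Cov / Var(R_m) = 17.1653 / 16.0214 = 1.0714

1.071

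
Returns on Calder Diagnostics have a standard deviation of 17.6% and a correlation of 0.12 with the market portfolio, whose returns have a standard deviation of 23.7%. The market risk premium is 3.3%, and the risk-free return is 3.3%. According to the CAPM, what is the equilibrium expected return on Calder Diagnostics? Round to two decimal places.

3.59%

β = ρ × σ_i / σ_m = 0.12 × 17.6% / 23.7% = 0.0891
E(R) = 3.3% + 0.0891 × 3.3% = 3.59%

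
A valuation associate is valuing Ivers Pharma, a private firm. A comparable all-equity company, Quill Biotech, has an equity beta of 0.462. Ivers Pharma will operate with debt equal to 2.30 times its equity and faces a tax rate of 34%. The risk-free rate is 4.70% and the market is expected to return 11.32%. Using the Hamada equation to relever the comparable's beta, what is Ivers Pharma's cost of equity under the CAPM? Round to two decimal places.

12.40%

β_L = β_U × [1 + (1 − t)(D/E)] = 0.462 × [1 + (1 − 0.34) × 2.30]
    = 0.462 × [1 + 0.66 × 2.30] = 0.462 × 2.5180 = 1.1633
MRP = 11.32% − 4.70% = 6.62%
E(R) = R_f + β_L × MRP = 4.70% + 1.1633 × 6.62% = 12.40%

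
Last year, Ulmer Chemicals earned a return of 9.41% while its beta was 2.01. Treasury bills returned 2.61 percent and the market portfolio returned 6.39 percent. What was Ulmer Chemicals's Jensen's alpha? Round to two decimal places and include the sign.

-0.80%

Market excess return = 6.39% − 2.61% = 3.78%
CAPM benchmark = R_f + β(R_m − R_f) = 2.61% + 2.01 × 3.78% = 10.2078%
α = actual − benchmark = 9.41% − 10.2078% = -0.80%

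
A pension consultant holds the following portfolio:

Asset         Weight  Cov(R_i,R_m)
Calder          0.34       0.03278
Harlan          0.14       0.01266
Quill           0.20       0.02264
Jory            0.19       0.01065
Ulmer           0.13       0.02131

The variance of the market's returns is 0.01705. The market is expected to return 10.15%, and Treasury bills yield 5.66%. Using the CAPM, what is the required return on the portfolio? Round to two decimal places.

β_Calder = 0.03278 / 0.01705 = 1.9226
β_Harlan = 0.01266 / 0.01705 = 0.7425
β_Quill = 0.02264 / 0.01705 = 1.3279
β_Jory = 0.01065 / 0.01705 = 0.6246
β_Ulmer = 0.02131 / 0.01705 = 1.2499
β_P = Σ w_i β_i = 0.34×1.9226 + 0.14×0.7425 + 0.20×1.3279 + 0.19×0.6246 + 0.13×1.2499 = 1.3044
MRP = 10.15% − 5.66% = 4.49%
E(R_P) = R_f + β_P × MRP = 5.66% + 1.3044 × 4.49% = 11.52%

11.52%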